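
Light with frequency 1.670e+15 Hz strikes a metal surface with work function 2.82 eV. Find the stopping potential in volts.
4.0866 V

The stopping potential V_s satisfies: eV_s = KE_max

First, find KE_max using Einstein's equation:
E_photon = hf = (6.626×10⁻³⁴ J·s)(1.670e+15 Hz) = 6.9066 eV
KE_max = E_photon - φ = 6.9066 - 2.82 = 4.0866 eV

Since eV_s = KE_max:
V_s = KE_max/e = 4.0866 V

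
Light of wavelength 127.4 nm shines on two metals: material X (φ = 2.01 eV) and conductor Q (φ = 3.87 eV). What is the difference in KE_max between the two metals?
1.8600 eV

Using KE_max = hc/λ - φ for each metal:

Photon energy: E = hc/λ = 9.7319 eV

For material X (φ₁ = 2.01 eV):
KE₁ = E - φ₁ = 9.7319 - 2.01 = 7.7219 eV

For conductor Q (φ₂ = 3.87 eV):
KE₂ = E - φ₂ = 9.7319 - 3.87 = 5.8619 eV

Difference:
ΔKE = KE₁ - KE₂ = 7.7219 - 5.8619 = 1.8600 eV

Note: The difference equals the difference in work functions: 3.87 - 2.01 = 1.86 eV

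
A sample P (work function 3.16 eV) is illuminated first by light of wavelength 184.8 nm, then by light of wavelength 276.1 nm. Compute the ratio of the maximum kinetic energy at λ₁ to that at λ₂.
2.6674

Using Einstein's equation: KE_max = hc/λ - φ

For λ₁ = 184.8 nm:
E₁ = hc/λ₁ = 6.7091 eV
KE₁ = E₁ - φ = 6.7091 - 3.16 = 3.5491 eV

For λ₂ = 276.1 nm:
E₂ = hc/λ₂ = 4.4906 eV
KE₂ = E₂ - φ = 4.4906 - 3.16 = 1.3306 eV

Ratio: KE₁/KE₂ = 3.5491/1.3306 = 2.6674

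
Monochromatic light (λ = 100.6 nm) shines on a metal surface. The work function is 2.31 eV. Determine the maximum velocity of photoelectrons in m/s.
1.8769e+06 m/s

First, find the maximum kinetic energy:
E_photon = hc/λ = 12.3245 eV
KE_max = E_photon - φ = 12.3245 - 2.31 = 10.0145 eV

Convert to Joules: KE_max = 10.0145 × 1.602×10⁻¹⁹ J = 1.6045e-18 J

Then use KE = ½mv² to find velocity:
v = √(2·KE/m) = √(2 × 1.6045e-18 J / 9.109e-31 kg)
v = 1.8769e+06 m/s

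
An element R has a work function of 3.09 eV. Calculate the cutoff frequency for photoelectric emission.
7.4716e+14 Hz

The threshold frequency is when the photon energy equals the work function:
hf₀ = φ

Solving for f₀:
f₀ = φ/h = (3.09 eV × 1.602×10⁻¹⁹ J/eV) / (6.626×10⁻³⁴ J·s)
f₀ = 7.4716e+14 Hz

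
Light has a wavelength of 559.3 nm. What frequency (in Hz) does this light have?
5.3601e+14 Hz

Using the wave equation: c = fλ

Solving for frequency:
f = c/λ = (3×10⁸ m/s) / (559.3×10⁻⁹ m)
f = 5.3601e+14 Hz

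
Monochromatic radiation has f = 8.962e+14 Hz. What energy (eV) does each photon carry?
3.7064 eV

Using E = hf:

E = hf = (6.626×10⁻³⁴ J·s)(8.962e+14 Hz)
E = 3.7064 eV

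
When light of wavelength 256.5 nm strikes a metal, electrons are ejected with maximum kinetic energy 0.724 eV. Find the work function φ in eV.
4.11 eV

From Einstein's photoelectric equation: KE_max = hf - φ = hc/λ - φ

Rearranging for φ:
φ = hc/λ - KE_max

Calculate photon energy:
E_photon = hc/λ = 4.8337 eV

Therefore:
φ = 4.8337 - 0.724 = 4.11 eV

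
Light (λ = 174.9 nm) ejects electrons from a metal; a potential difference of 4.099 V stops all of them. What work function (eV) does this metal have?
2.99 eV

The stopping potential gives the maximum kinetic energy: KE_max = eV_s = 4.099 eV

From Einstein's photoelectric equation: KE_max = hc/λ - φ
Rearranging: φ = hc/λ - KE_max

Calculate photon energy:
E_photon = hc/λ = (6.626×10⁻³⁴ J·s)(3×10⁸ m/s) / (174.9×10⁻⁹ m) = 7.0889 eV

Therefore:
φ = 7.0889 - 4.099 = 2.99 eV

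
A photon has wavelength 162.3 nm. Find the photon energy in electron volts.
7.6392 eV

Using E = hf = hc/λ:

E = hc/λ = (6.626×10⁻³⁴ J·s)(3×10⁸ m/s) / (162.3×10⁻⁹ m)
E = 7.6392 eV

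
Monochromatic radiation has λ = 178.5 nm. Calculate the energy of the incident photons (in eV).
6.9459 eV

Using E = hf = hc/λ:

E = hc/λ = (6.626×10⁻³⁴ J·s)(3×10⁸ m/s) / (178.5×10⁻⁹ m)
E = 6.9459 eV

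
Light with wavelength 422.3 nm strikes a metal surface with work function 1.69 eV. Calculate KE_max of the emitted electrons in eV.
1.2459 eV

Using Einstein's photoelectric equation: KE_max = hf - φ = hc/λ - φ

First, calculate the photon energy:
E_photon = hc/λ = (6.626×10⁻³⁴ J·s)(3×10⁸ m/s) / (422.3×10⁻⁹ m)
E_photon = 2.9359 eV

Then, the maximum kinetic energy:
KE_max = E_photon - φ = 2.9359 eV - 1.69 eV = 1.2459 eV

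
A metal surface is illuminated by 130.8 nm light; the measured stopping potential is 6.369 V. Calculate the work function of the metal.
3.11 eV

The stopping potential gives the maximum kinetic energy: KE_max = eV_s = 6.369 eV

From Einstein's photoelectric equation: KE_max = hc/λ - φ
Rearranging: φ = hc/λ - KE_max

Calculate photon energy:
E_photon = hc/λ = (6.626×10⁻³⁴ J·s)(3×10⁸ m/s) / (130.8×10⁻⁹ m) = 9.4789 eV

Therefore:
φ = 9.4789 - 6.369 = 3.11 eV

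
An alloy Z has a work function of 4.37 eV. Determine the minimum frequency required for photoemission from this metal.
1.0567e+15 Hz

The threshold frequency is when the photon energy equals the work function:
hf₀ = φ

Solving for f₀:
f₀ = φ/h = (4.37 eV × 1.602×10⁻¹⁹ J/eV) / (6.626×10⁻³⁴ J·s)
f₀ = 1.0567e+15 Hz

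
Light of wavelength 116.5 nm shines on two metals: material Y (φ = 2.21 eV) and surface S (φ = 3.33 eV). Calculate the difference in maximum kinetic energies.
1.1200 eV

Using KE_max = hc/λ - φ for each metal:

Photon energy: E = hc/λ = 10.6424 eV

For material Y (φ₁ = 2.21 eV):
KE₁ = E - φ₁ = 10.6424 - 2.21 = 8.4324 eV

For surface S (φ₂ = 3.33 eV):
KE₂ = E - φ₂ = 10.6424 - 3.33 = 7.3124 eV

Difference:
ΔKE = KE₁ - KE₂ = 8.4324 - 7.3124 = 1.1200 eV

Note: The difference equals the difference in work functions: 3.33 - 2.21 = 1.12 eV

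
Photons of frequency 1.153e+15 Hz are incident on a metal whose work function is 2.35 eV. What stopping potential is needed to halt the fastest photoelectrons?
2.4184 V

The stopping potential V_s satisfies: eV_s = KE_max

First, find KE_max using Einstein's equation:
E_photon = hf = (6.626×10⁻³⁴ J·s)(1.153e+15 Hz) = 4.7684 eV
KE_max = E_photon - φ = 4.7684 - 2.35 = 2.4184 eV

Since eV_s = KE_max:
V_s = KE_max/e = 2.4184 V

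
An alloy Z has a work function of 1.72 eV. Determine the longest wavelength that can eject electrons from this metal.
720.84 nm

The threshold wavelength is when the photon energy equals the work function:
hc/λ₀ = φ

Solving for λ₀:
λ₀ = hc/φ = (6.626×10⁻³⁴ J·s)(3×10⁸ m/s) / (1.72 eV × 1.602×10⁻¹⁹ J/eV)
λ₀ = 720.84 nm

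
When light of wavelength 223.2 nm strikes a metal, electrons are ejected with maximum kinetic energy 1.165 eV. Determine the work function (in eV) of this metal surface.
4.39 eV

From Einstein's photoelectric equation: KE_max = hf - φ = hc/λ - φ

Rearranging for φ:
φ = hc/λ - KE_max

Calculate photon energy:
E_photon = hc/λ = 5.5548 eV

Therefore:
φ = 5.5548 - 1.165 = 4.39 eV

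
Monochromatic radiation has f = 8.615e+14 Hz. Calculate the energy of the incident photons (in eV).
3.5629 eV

Using E = hf:

E = hf = (6.626×10⁻³⁴ J·s)(8.615e+14 Hz)
E = 3.5629 eV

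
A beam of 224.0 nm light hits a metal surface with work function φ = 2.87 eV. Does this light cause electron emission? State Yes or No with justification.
Yes

For photoemission, the photon energy must exceed the work function.

Photon energy: E = hc/λ = 5.5350 eV
Work function: φ = 2.87 eV

Since E_photon (5.5350 eV) > φ (2.87 eV), photoemission WILL occur.
The threshold wavelength is λ₀ = hc/φ = 432.0 nm.
Since 224.0 nm < 432.0 nm, the light has sufficient energy.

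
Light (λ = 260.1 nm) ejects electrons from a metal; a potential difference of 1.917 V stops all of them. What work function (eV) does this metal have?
2.85 eV

The stopping potential gives the maximum kinetic energy: KE_max = eV_s = 1.917 eV

From Einstein's photoelectric equation: KE_max = hc/λ - φ
Rearranging: φ = hc/λ - KE_max

Calculate photon energy:
E_photon = hc/λ = (6.626×10⁻³⁴ J·s)(3×10⁸ m/s) / (260.1×10⁻⁹ m) = 4.7668 eV

Therefore:
φ = 4.7668 - 1.917 = 2.85 eV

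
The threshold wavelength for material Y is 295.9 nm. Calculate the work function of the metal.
4.19 eV

At the threshold wavelength, photon energy equals work function:
φ = hc/λ₀

Calculating:
φ = (6.626×10⁻³⁴ J·s)(3×10⁸ m/s) / (295.9×10⁻⁹ m)
φ = 4.19 eV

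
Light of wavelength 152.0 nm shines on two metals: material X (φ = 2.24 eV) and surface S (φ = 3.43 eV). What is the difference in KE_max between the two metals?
1.1900 eV

Using KE_max = hc/λ - φ for each metal:

Photon energy: E = hc/λ = 8.1569 eV

For material X (φ₁ = 2.24 eV):
KE₁ = E - φ₁ = 8.1569 - 2.24 = 5.9169 eV

For surface S (φ₂ = 3.43 eV):
KE₂ = E - φ₂ = 8.1569 - 3.43 = 4.7269 eV

Difference:
ΔKE = KE₁ - KE₂ = 5.9169 - 4.7269 = 1.1900 eV

Note: The difference equals the difference in work functions: 3.43 - 2.24 = 1.19 eV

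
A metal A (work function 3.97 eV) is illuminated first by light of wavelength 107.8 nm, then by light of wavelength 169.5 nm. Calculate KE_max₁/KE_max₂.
2.2517

Using Einstein's equation: KE_max = hc/λ - φ

For λ₁ = 107.8 nm:
E₁ = hc/λ₁ = 11.5013 eV
KE₁ = E₁ - φ = 11.5013 - 3.97 = 7.5313 eV

For λ₂ = 169.5 nm:
E₂ = hc/λ₂ = 7.3147 eV
KE₂ = E₂ - φ = 7.3147 - 3.97 = 3.3447 eV

Ratio: KE₁/KE₂ = 7.5313/3.3447 = 2.2517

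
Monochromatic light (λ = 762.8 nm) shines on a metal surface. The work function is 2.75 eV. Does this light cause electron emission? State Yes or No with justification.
No

For photoemission, the photon energy must exceed the work function.

Photon energy: E = hc/λ = 1.6254 eV
Work function: φ = 2.75 eV

Since E_photon (1.6254 eV) < φ (2.75 eV), photoemission will NOT occur.
The threshold wavelength is λ₀ = hc/φ = 450.9 nm.
Since 762.8 nm > 450.9 nm, the photons lack sufficient energy.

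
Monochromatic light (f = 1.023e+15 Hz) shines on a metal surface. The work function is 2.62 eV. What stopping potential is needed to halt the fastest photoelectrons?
1.6108 V

The stopping potential V_s satisfies: eV_s = KE_max

First, find KE_max using Einstein's equation:
E_photon = hf = (6.626×10⁻³⁴ J·s)(1.023e+15 Hz) = 4.2308 eV
KE_max = E_photon - φ = 4.2308 - 2.62 = 1.6108 eV

Since eV_s = KE_max:
V_s = KE_max/e = 1.6108 V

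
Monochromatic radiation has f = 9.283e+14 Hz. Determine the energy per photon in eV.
3.8391 eV

Using E = hf:

E = hf = (6.626×10⁻³⁴ J·s)(9.283e+14 Hz)
E = 3.8391 eV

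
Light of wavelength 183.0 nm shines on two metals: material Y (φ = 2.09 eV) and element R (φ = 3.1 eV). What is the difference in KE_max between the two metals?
1.0100 eV

Using KE_max = hc/λ - φ for each metal:

Photon energy: E = hc/λ = 6.7751 eV

For material Y (φ₁ = 2.09 eV):
KE₁ = E - φ₁ = 6.7751 - 2.09 = 4.6851 eV

For element R (φ₂ = 3.1 eV):
KE₂ = E - φ₂ = 6.7751 - 3.1 = 3.6751 eV

Difference:
ΔKE = KE₁ - KE₂ = 4.6851 - 3.6751 = 1.0100 eV

Note: The difference equals the difference in work functions: 3.1 - 2.09 = 1.01 eV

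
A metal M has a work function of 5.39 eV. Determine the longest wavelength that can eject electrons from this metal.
230.03 nm

The threshold wavelength is when the photon energy equals the work function:
hc/λ₀ = φ

Solving for λ₀:
λ₀ = hc/φ = (6.626×10⁻³⁴ J·s)(3×10⁸ m/s) / (5.39 eV × 1.602×10⁻¹⁹ J/eV)
λ₀ = 230.03 nm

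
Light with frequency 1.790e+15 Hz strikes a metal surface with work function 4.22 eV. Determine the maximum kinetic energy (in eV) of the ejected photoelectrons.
3.1828 eV

Using Einstein's photoelectric equation: KE_max = hf - φ

First, calculate the photon energy:
E_photon = hf = (6.626×10⁻³⁴ J·s)(1.790e+15 Hz)
E_photon = 7.4028 eV

Then, the maximum kinetic energy:
KE_max = E_photon - φ = 7.4028 eV - 4.22 eV = 3.1828 eV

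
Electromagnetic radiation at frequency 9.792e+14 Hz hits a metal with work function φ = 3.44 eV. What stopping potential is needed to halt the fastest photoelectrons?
0.6096 V

The stopping potential V_s satisfies: eV_s = KE_max

First, find KE_max using Einstein's equation:
E_photon = hf = (6.626×10⁻³⁴ J·s)(9.792e+14 Hz) = 4.0496 eV
KE_max = E_photon - φ = 4.0496 - 3.44 = 0.6096 eV

Since eV_s = KE_max:
V_s = KE_max/e = 0.6096 V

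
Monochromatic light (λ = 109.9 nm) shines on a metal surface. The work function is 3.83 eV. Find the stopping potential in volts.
7.4515 V

The stopping potential V_s satisfies: eV_s = KE_max

First, find KE_max using Einstein's equation:
E_photon = hc/λ = 11.2815 eV
KE_max = E_photon - φ = 11.2815 - 3.83 = 7.4515 eV

Since eV_s = KE_max:
V_s = KE_max/e = 7.4515 V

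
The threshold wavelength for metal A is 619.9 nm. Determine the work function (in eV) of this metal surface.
2.00 eV

At the threshold wavelength, photon energy equals work function:
φ = hc/λ₀

Calculating:
φ = (6.626×10⁻³⁴ J·s)(3×10⁸ m/s) / (619.9×10⁻⁹ m)
φ = 2.00 eV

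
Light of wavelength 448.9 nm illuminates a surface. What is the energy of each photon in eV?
2.7620 eV

Using E = hf = hc/λ:

E = hc/λ = (6.626×10⁻³⁴ J·s)(3×10⁸ m/s) / (448.9×10⁻⁹ m)
E = 2.7620 eV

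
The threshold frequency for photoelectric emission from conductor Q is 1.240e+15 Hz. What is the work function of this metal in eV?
5.13 eV

At the threshold frequency, photon energy equals work function:
φ = hf₀

Calculating:
φ = (6.626×10⁻³⁴ J·s)(1.240e+15 Hz)
φ = 5.13 eV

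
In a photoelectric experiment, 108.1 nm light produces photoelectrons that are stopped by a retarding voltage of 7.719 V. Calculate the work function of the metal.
3.75 eV

The stopping potential gives the maximum kinetic energy: KE_max = eV_s = 7.719 eV

From Einstein's photoelectric equation: KE_max = hc/λ - φ
Rearranging: φ = hc/λ - KE_max

Calculate photon energy:
E_photon = hc/λ = (6.626×10⁻³⁴ J·s)(3×10⁸ m/s) / (108.1×10⁻⁹ m) = 11.4694 eV

Therefore:
φ = 11.4694 - 7.719 = 3.75 eV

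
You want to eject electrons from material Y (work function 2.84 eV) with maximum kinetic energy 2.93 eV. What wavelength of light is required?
214.88 nm

From Einstein's equation: KE_max = hc/λ - φ

Rearranging for λ:
hc/λ = KE_max + φ
λ = hc/(KE_max + φ)

Required photon energy:
E_photon = KE_max + φ = 2.93 + 2.84 = 5.77 eV

Required wavelength:
λ = hc/E_photon = (6.626×10⁻³⁴)(3×10⁸) / (5.77 × 1.602×10⁻¹⁹)
λ = 214.88 nm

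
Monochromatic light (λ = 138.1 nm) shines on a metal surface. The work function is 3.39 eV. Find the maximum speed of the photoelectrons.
1.4020e+06 m/s

First, find the maximum kinetic energy:
E_photon = hc/λ = 8.9779 eV
KE_max = E_photon - φ = 8.9779 - 3.39 = 5.5879 eV

Convert to Joules: KE_max = 5.5879 × 1.602×10⁻¹⁹ J = 8.9527e-19 J

Then use KE = ½mv² to find velocity:
v = √(2·KE/m) = √(2 × 8.9527e-19 J / 9.109e-31 kg)
v = 1.4020e+06 m/s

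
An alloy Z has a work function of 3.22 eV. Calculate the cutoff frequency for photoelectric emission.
7.7859e+14 Hz

The threshold frequency is when the photon energy equals the work function:
hf₀ = φ

Solving for f₀:
f₀ = φ/h = (3.22 eV × 1.602×10⁻¹⁹ J/eV) / (6.626×10⁻³⁴ J·s)
f₀ = 7.7859e+14 Hz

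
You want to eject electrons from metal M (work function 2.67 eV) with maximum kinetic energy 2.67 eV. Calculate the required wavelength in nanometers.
232.18 nm

From Einstein's equation: KE_max = hc/λ - φ

Rearranging for λ:
hc/λ = KE_max + φ
λ = hc/(KE_max + φ)

Required photon energy:
E_photon = KE_max + φ = 2.67 + 2.67 = 5.34 eV

Required wavelength:
λ = hc/E_photon = (6.626×10⁻³⁴)(3×10⁸) / (5.34 × 1.602×10⁻¹⁹)
λ = 232.18 nm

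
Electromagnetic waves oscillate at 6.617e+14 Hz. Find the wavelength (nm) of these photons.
453.06 nm

Using the wave equation: c = fλ

Solving for wavelength:
λ = c/f = (3×10⁸ m/s) / (6.617e+14 Hz)
λ = 453.06 nm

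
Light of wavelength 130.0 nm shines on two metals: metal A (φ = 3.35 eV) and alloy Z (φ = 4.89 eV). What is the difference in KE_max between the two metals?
1.5400 eV

Using KE_max = hc/λ - φ for each metal:

Photon energy: E = hc/λ = 9.5372 eV

For metal A (φ₁ = 3.35 eV):
KE₁ = E - φ₁ = 9.5372 - 3.35 = 6.1872 eV

For alloy Z (φ₂ = 4.89 eV):
KE₂ = E - φ₂ = 9.5372 - 4.89 = 4.6472 eV

Difference:
ΔKE = KE₁ - KE₂ = 6.1872 - 4.6472 = 1.5400 eV

Note: The difference equals the difference in work functions: 4.89 - 3.35 = 1.54 eV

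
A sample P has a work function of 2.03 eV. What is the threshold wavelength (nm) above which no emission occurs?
610.76 nm

The threshold wavelength is when the photon energy equals the work function:
hc/λ₀ = φ

Solving for λ₀:
λ₀ = hc/φ = (6.626×10⁻³⁴ J·s)(3×10⁸ m/s) / (2.03 eV × 1.602×10⁻¹⁹ J/eV)
λ₀ = 610.76 nm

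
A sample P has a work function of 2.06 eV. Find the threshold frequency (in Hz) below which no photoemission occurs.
4.9811e+14 Hz

The threshold frequency is when the photon energy equals the work function:
hf₀ = φ

Solving for f₀:
f₀ = φ/h = (2.06 eV × 1.602×10⁻¹⁹ J/eV) / (6.626×10⁻³⁴ J·s)
f₀ = 4.9811e+14 Hz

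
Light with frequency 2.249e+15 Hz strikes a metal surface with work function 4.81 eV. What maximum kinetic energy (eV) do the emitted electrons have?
4.4911 eV

Using Einstein's photoelectric equation: KE_max = hf - φ

First, calculate the photon energy:
E_photon = hf = (6.626×10⁻³⁴ J·s)(2.249e+15 Hz)
E_photon = 9.3011 eV

Then, the maximum kinetic energy:
KE_max = E_photon - φ = 9.3011 eV - 4.81 eV = 4.4911 eV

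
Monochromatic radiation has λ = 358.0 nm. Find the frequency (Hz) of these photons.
8.3741e+14 Hz

Using the wave equation: c = fλ

Solving for frequency:
f = c/λ = (3×10⁸ m/s) / (358.0×10⁻⁹ m)
f = 8.3741e+14 Hz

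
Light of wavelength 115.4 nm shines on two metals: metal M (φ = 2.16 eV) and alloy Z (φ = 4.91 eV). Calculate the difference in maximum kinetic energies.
2.7500 eV

Using KE_max = hc/λ - φ for each metal:

Photon energy: E = hc/λ = 10.7439 eV

For metal M (φ₁ = 2.16 eV):
KE₁ = E - φ₁ = 10.7439 - 2.16 = 8.5839 eV

For alloy Z (φ₂ = 4.91 eV):
KE₂ = E - φ₂ = 10.7439 - 4.91 = 5.8339 eV

Difference:
ΔKE = KE₁ - KE₂ = 8.5839 - 5.8339 = 2.7500 eV

Note: The difference equals the difference in work functions: 4.91 - 2.16 = 2.75 eV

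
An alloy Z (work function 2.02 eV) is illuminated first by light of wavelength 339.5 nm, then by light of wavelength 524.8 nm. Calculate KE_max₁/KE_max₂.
4.7648

Using Einstein's equation: KE_max = hc/λ - φ

For λ₁ = 339.5 nm:
E₁ = hc/λ₁ = 3.6520 eV
KE₁ = E₁ - φ = 3.6520 - 2.02 = 1.6320 eV

For λ₂ = 524.8 nm:
E₂ = hc/λ₂ = 2.3625 eV
KE₂ = E₂ - φ = 2.3625 - 2.02 = 0.3425 eV

Ratio: KE₁/KE₂ = 1.6320/0.3425 = 4.7648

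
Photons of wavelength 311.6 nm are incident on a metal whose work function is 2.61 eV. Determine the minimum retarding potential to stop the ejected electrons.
1.3690 V

The stopping potential V_s satisfies: eV_s = KE_max

First, find KE_max using Einstein's equation:
E_photon = hc/λ = 3.9790 eV
KE_max = E_photon - φ = 3.9790 - 2.61 = 1.3690 eV

Since eV_s = KE_max:
V_s = KE_max/e = 1.3690 V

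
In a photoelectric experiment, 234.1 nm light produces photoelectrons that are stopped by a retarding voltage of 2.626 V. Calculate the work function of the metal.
2.67 eV

The stopping potential gives the maximum kinetic energy: KE_max = eV_s = 2.626 eV

From Einstein's photoelectric equation: KE_max = hc/λ - φ
Rearranging: φ = hc/λ - KE_max

Calculate photon energy:
E_photon = hc/λ = (6.626×10⁻³⁴ J·s)(3×10⁸ m/s) / (234.1×10⁻⁹ m) = 5.2962 eV

Therefore:
φ = 5.2962 - 2.626 = 2.67 eV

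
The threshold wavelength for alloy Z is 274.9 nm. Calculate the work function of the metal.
4.51 eV

At the threshold wavelength, photon energy equals work function:
φ = hc/λ₀

Calculating:
φ = (6.626×10⁻³⁴ J·s)(3×10⁸ m/s) / (274.9×10⁻⁹ m)
φ = 4.51 eV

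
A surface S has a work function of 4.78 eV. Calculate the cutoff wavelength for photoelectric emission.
259.38 nm

The threshold wavelength is when the photon energy equals the work function:
hc/λ₀ = φ

Solving for λ₀:
λ₀ = hc/φ = (6.626×10⁻³⁴ J·s)(3×10⁸ m/s) / (4.78 eV × 1.602×10⁻¹⁹ J/eV)
λ₀ = 259.38 nm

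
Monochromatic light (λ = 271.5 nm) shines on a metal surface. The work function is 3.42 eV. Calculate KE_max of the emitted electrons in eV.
1.1466 eV

Using Einstein's photoelectric equation: KE_max = hf - φ = hc/λ - φ

First, calculate the photon energy:
E_photon = hc/λ = (6.626×10⁻³⁴ J·s)(3×10⁸ m/s) / (271.5×10⁻⁹ m)
E_photon = 4.5666 eV

Then, the maximum kinetic energy:
KE_max = E_photon - φ = 4.5666 eV - 3.42 eV = 1.1466 eV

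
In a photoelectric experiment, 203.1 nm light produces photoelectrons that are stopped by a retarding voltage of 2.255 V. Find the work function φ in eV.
3.85 eV

The stopping potential gives the maximum kinetic energy: KE_max = eV_s = 2.255 eV

From Einstein's photoelectric equation: KE_max = hc/λ - φ
Rearranging: φ = hc/λ - KE_max

Calculate photon energy:
E_photon = hc/λ = (6.626×10⁻³⁴ J·s)(3×10⁸ m/s) / (203.1×10⁻⁹ m) = 6.1046 eV

Therefore:
φ = 6.1046 - 2.255 = 3.85 eV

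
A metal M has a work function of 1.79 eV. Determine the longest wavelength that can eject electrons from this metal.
692.65 nm

The threshold wavelength is when the photon energy equals the work function:
hc/λ₀ = φ

Solving for λ₀:
λ₀ = hc/φ = (6.626×10⁻³⁴ J·s)(3×10⁸ m/s) / (1.79 eV × 1.602×10⁻¹⁹ J/eV)
λ₀ = 692.65 nm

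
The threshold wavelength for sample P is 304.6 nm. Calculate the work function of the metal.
4.07 eV

At the threshold wavelength, photon energy equals work function:
φ = hc/λ₀

Calculating:
φ = (6.626×10⁻³⁴ J·s)(3×10⁸ m/s) / (304.6×10⁻⁹ m)
φ = 4.07 eV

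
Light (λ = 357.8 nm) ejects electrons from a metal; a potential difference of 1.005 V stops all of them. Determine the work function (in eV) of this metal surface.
2.46 eV

The stopping potential gives the maximum kinetic energy: KE_max = eV_s = 1.005 eV

From Einstein's photoelectric equation: KE_max = hc/λ - φ
Rearranging: φ = hc/λ - KE_max

Calculate photon energy:
E_photon = hc/λ = (6.626×10⁻³⁴ J·s)(3×10⁸ m/s) / (357.8×10⁻⁹ m) = 3.4652 eV

Therefore:
φ = 3.4652 - 1.005 = 2.46 eV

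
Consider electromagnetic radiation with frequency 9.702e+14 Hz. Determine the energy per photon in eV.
4.0124 eV

Using E = hf:

E = hf = (6.626×10⁻³⁴ J·s)(9.702e+14 Hz)
E = 4.0124 eV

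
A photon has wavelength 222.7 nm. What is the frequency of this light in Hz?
1.3462e+15 Hz

Using the wave equation: c = fλ

Solving for frequency:
f = c/λ = (3×10⁸ m/s) / (222.7×10⁻⁹ m)
f = 1.3462e+15 Hz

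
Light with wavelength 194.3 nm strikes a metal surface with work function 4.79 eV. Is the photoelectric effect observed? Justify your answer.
Yes

For photoemission, the photon energy must exceed the work function.

Photon energy: E = hc/λ = 6.3811 eV
Work function: φ = 4.79 eV

Since E_photon (6.3811 eV) > φ (4.79 eV), photoemission WILL occur.
The threshold wavelength is λ₀ = hc/φ = 258.8 nm.
Since 194.3 nm < 258.8 nm, the light has sufficient energy.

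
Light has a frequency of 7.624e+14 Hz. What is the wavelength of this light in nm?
393.22 nm

Using the wave equation: c = fλ

Solving for wavelength:
λ = c/f = (3×10⁸ m/s) / (7.624e+14 Hz)
λ = 393.22 nm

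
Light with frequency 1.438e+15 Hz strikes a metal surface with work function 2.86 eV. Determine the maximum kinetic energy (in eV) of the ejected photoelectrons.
3.0871 eV

Using Einstein's photoelectric equation: KE_max = hf - φ

First, calculate the photon energy:
E_photon = hf = (6.626×10⁻³⁴ J·s)(1.438e+15 Hz)
E_photon = 5.9471 eV

Then, the maximum kinetic energy:
KE_max = E_photon - φ = 5.9471 eV - 2.86 eV = 3.0871 eV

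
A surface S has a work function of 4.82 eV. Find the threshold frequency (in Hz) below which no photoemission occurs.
1.1655e+15 Hz

The threshold frequency is when the photon energy equals the work function:
hf₀ = φ

Solving for f₀:
f₀ = φ/h = (4.82 eV × 1.602×10⁻¹⁹ J/eV) / (6.626×10⁻³⁴ J·s)
f₀ = 1.1655e+15 Hz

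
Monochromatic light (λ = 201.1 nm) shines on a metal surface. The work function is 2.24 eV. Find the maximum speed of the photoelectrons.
1.1751e+06 m/s

First, find the maximum kinetic energy:
E_photon = hc/λ = 6.1653 eV
KE_max = E_photon - φ = 6.1653 - 2.24 = 3.9253 eV

Convert to Joules: KE_max = 3.9253 × 1.602×10⁻¹⁹ J = 6.2890e-19 J

Then use KE = ½mv² to find velocity:
v = √(2·KE/m) = √(2 × 6.2890e-19 J / 9.109e-31 kg)
v = 1.1751e+06 m/s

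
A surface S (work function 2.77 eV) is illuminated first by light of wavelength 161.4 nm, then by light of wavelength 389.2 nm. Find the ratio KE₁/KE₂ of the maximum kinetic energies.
11.8181

Using Einstein's equation: KE_max = hc/λ - φ

For λ₁ = 161.4 nm:
E₁ = hc/λ₁ = 7.6818 eV
KE₁ = E₁ - φ = 7.6818 - 2.77 = 4.9118 eV

For λ₂ = 389.2 nm:
E₂ = hc/λ₂ = 3.1856 eV
KE₂ = E₂ - φ = 3.1856 - 2.77 = 0.4156 eV

Ratio: KE₁/KE₂ = 4.9118/0.4156 = 11.8181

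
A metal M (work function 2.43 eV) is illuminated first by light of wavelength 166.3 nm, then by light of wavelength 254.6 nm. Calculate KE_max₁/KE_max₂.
2.0598

Using Einstein's equation: KE_max = hc/λ - φ

For λ₁ = 166.3 nm:
E₁ = hc/λ₁ = 7.4555 eV
KE₁ = E₁ - φ = 7.4555 - 2.43 = 5.0255 eV

For λ₂ = 254.6 nm:
E₂ = hc/λ₂ = 4.8698 eV
KE₂ = E₂ - φ = 4.8698 - 2.43 = 2.4398 eV

Ratio: KE₁/KE₂ = 5.0255/2.4398 = 2.0598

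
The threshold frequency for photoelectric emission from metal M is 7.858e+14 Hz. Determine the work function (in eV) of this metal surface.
3.25 eV

At the threshold frequency, photon energy equals work function:
φ = hf₀

Calculating:
φ = (6.626×10⁻³⁴ J·s)(7.858e+14 Hz)
φ = 3.25 eV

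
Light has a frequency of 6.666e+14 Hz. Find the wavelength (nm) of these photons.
449.73 nm

Using the wave equation: c = fλ

Solving for wavelength:
λ = c/f = (3×10⁸ m/s) / (6.666e+14 Hz)
λ = 449.73 nm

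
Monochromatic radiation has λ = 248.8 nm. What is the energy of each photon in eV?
4.9833 eV

Using E = hf = hc/λ:

E = hc/λ = (6.626×10⁻³⁴ J·s)(3×10⁸ m/s) / (248.8×10⁻⁹ m)
E = 4.9833 eV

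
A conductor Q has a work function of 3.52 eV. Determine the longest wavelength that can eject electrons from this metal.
352.23 nm

The threshold wavelength is when the photon energy equals the work function:
hc/λ₀ = φ

Solving for λ₀:
λ₀ = hc/φ = (6.626×10⁻³⁴ J·s)(3×10⁸ m/s) / (3.52 eV × 1.602×10⁻¹⁹ J/eV)
λ₀ = 352.23 nm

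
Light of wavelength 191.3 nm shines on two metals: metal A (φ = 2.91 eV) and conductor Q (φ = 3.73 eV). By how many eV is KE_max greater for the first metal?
0.8200 eV

Using KE_max = hc/λ - φ for each metal:

Photon energy: E = hc/λ = 6.4811 eV

For metal A (φ₁ = 2.91 eV):
KE₁ = E - φ₁ = 6.4811 - 2.91 = 3.5711 eV

For conductor Q (φ₂ = 3.73 eV):
KE₂ = E - φ₂ = 6.4811 - 3.73 = 2.7511 eV

Difference:
ΔKE = KE₁ - KE₂ = 3.5711 - 2.7511 = 0.8200 eV

Note: The difference equals the difference in work functions: 3.73 - 2.91 = 0.82 eV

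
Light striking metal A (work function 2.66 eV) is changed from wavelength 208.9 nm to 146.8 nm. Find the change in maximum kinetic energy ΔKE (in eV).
2.5107 eV

Using Einstein's equation: KE_max = hc/λ - φ

For λ₁ = 208.9 nm:
KE₁ = hc/λ₁ - φ = 5.9351 - 2.66 = 3.2751 eV

For λ₂ = 146.8 nm:
KE₂ = hc/λ₂ - φ = 8.4458 - 2.66 = 5.7858 eV

Change in KE:
ΔKE = KE₂ - KE₁ = 5.7858 - 3.2751 = 2.5107 eV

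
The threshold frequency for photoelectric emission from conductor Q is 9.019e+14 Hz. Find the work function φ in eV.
3.73 eV

At the threshold frequency, photon energy equals work function:
φ = hf₀

Calculating:
φ = (6.626×10⁻³⁴ J·s)(9.019e+14 Hz)
φ = 3.73 eV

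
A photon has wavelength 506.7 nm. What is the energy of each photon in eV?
2.4469 eV

Using E = hf = hc/λ:

E = hc/λ = (6.626×10⁻³⁴ J·s)(3×10⁸ m/s) / (506.7×10⁻⁹ m)
E = 2.4469 eV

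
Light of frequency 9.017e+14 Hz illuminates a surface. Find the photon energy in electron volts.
3.7291 eV

Using E = hf:

E = hf = (6.626×10⁻³⁴ J·s)(9.017e+14 Hz)
E = 3.7291 eV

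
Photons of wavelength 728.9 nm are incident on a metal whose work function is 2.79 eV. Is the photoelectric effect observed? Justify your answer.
No

For photoemission, the photon energy must exceed the work function.

Photon energy: E = hc/λ = 1.7010 eV
Work function: φ = 2.79 eV

Since E_photon (1.7010 eV) < φ (2.79 eV), photoemission will NOT occur.
The threshold wavelength is λ₀ = hc/φ = 444.4 nm.
Since 728.9 nm > 444.4 nm, the photons lack sufficient energy.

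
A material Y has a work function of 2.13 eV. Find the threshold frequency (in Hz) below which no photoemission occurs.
5.1503e+14 Hz

The threshold frequency is when the photon energy equals the work function:
hf₀ = φ

Solving for f₀:
f₀ = φ/h = (2.13 eV × 1.602×10⁻¹⁹ J/eV) / (6.626×10⁻³⁴ J·s)
f₀ = 5.1503e+14 Hz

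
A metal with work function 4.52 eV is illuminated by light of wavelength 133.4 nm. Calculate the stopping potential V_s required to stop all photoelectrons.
4.7742 V

The stopping potential V_s satisfies: eV_s = KE_max

First, find KE_max using Einstein's equation:
E_photon = hc/λ = 9.2942 eV
KE_max = E_photon - φ = 9.2942 - 4.52 = 4.7742 eV

Since eV_s = KE_max:
V_s = KE_max/e = 4.7742 V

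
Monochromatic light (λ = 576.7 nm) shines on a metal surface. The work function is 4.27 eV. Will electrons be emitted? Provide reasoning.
No

For photoemission, the photon energy must exceed the work function.

Photon energy: E = hc/λ = 2.1499 eV
Work function: φ = 4.27 eV

Since E_photon (2.1499 eV) < φ (4.27 eV), photoemission will NOT occur.
The threshold wavelength is λ₀ = hc/φ = 290.4 nm.
Since 576.7 nm > 290.4 nm, the photons lack sufficient energy.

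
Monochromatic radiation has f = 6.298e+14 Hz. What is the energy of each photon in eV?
2.6046 eV

Using E = hf:

E = hf = (6.626×10⁻³⁴ J·s)(6.298e+14 Hz)
E = 2.6046 eV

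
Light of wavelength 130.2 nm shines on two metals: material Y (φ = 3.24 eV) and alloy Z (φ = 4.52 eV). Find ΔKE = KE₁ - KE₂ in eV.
1.2800 eV

Using KE_max = hc/λ - φ for each metal:

Photon energy: E = hc/λ = 9.5226 eV

For material Y (φ₁ = 3.24 eV):
KE₁ = E - φ₁ = 9.5226 - 3.24 = 6.2826 eV

For alloy Z (φ₂ = 4.52 eV):
KE₂ = E - φ₂ = 9.5226 - 4.52 = 5.0026 eV

Difference:
ΔKE = KE₁ - KE₂ = 6.2826 - 5.0026 = 1.2800 eV

Note: The difference equals the difference in work functions: 4.52 - 3.24 = 1.28 eV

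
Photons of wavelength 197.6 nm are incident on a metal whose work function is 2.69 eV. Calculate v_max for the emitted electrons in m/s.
1.1229e+06 m/s

First, find the maximum kinetic energy:
E_photon = hc/λ = 6.2745 eV
KE_max = E_photon - φ = 6.2745 - 2.69 = 3.5845 eV

Convert to Joules: KE_max = 3.5845 × 1.602×10⁻¹⁹ J = 5.7430e-19 J

Then use KE = ½mv² to find velocity:
v = √(2·KE/m) = √(2 × 5.7430e-19 J / 9.109e-31 kg)
v = 1.1229e+06 m/s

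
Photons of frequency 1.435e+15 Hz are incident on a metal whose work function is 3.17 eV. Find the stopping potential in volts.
2.7647 V

The stopping potential V_s satisfies: eV_s = KE_max

First, find KE_max using Einstein's equation:
E_photon = hf = (6.626×10⁻³⁴ J·s)(1.435e+15 Hz) = 5.9347 eV
KE_max = E_photon - φ = 5.9347 - 3.17 = 2.7647 eV

Since eV_s = KE_max:
V_s = KE_max/e = 2.7647 V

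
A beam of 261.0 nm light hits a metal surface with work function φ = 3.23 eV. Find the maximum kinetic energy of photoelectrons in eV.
1.5204 eV

Using Einstein's photoelectric equation: KE_max = hf - φ = hc/λ - φ

First, calculate the photon energy:
E_photon = hc/λ = (6.626×10⁻³⁴ J·s)(3×10⁸ m/s) / (261.0×10⁻⁹ m)
E_photon = 4.7504 eV

Then, the maximum kinetic energy:
KE_max = E_photon - φ = 4.7504 eV - 3.23 eV = 1.5204 eV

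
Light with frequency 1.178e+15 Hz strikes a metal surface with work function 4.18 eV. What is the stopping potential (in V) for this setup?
0.6918 V

The stopping potential V_s satisfies: eV_s = KE_max

First, find KE_max using Einstein's equation:
E_photon = hf = (6.626×10⁻³⁴ J·s)(1.178e+15 Hz) = 4.8718 eV
KE_max = E_photon - φ = 4.8718 - 4.18 = 0.6918 eV

Since eV_s = KE_max:
V_s = KE_max/e = 0.6918 V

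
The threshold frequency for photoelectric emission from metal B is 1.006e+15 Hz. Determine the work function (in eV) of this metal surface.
4.16 eV

At the threshold frequency, photon energy equals work function:
φ = hf₀

Calculating:
φ = (6.626×10⁻³⁴ J·s)(1.006e+15 Hz)
φ = 4.16 eV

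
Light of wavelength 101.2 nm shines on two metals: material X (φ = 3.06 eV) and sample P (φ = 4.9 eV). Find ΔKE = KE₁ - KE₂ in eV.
1.8400 eV

Using KE_max = hc/λ - φ for each metal:

Photon energy: E = hc/λ = 12.2514 eV

For material X (φ₁ = 3.06 eV):
KE₁ = E - φ₁ = 12.2514 - 3.06 = 9.1914 eV

For sample P (φ₂ = 4.9 eV):
KE₂ = E - φ₂ = 12.2514 - 4.9 = 7.3514 eV

Difference:
ΔKE = KE₁ - KE₂ = 9.1914 - 7.3514 = 1.8400 eV

Note: The difference equals the difference in work functions: 4.9 - 3.06 = 1.84 eV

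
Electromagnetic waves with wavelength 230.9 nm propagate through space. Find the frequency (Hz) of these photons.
1.2984e+15 Hz

Using the wave equation: c = fλ

Solving for frequency:
f = c/λ = (3×10⁸ m/s) / (230.9×10⁻⁹ m)
f = 1.2984e+15 Hz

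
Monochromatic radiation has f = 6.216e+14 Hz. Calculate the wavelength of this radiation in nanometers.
482.29 nm

Using the wave equation: c = fλ

Solving for wavelength:
λ = c/f = (3×10⁸ m/s) / (6.216e+14 Hz)
λ = 482.29 nm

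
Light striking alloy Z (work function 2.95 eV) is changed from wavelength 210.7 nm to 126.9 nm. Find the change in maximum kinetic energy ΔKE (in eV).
3.8858 eV

Using Einstein's equation: KE_max = hc/λ - φ

For λ₁ = 210.7 nm:
KE₁ = hc/λ₁ - φ = 5.8844 - 2.95 = 2.9344 eV

For λ₂ = 126.9 nm:
KE₂ = hc/λ₂ - φ = 9.7702 - 2.95 = 6.8202 eV

Change in KE:
ΔKE = KE₂ - KE₁ = 6.8202 - 2.9344 = 3.8858 eV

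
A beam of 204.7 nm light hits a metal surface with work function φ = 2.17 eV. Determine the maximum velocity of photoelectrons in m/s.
1.1693e+06 m/s

First, find the maximum kinetic energy:
E_photon = hc/λ = 6.0569 eV
KE_max = E_photon - φ = 6.0569 - 2.17 = 3.8869 eV

Convert to Joules: KE_max = 3.8869 × 1.602×10⁻¹⁹ J = 6.2275e-19 J

Then use KE = ½mv² to find velocity:
v = √(2·KE/m) = √(2 × 6.2275e-19 J / 9.109e-31 kg)
v = 1.1693e+06 m/s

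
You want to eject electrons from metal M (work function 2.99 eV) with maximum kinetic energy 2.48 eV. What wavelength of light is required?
226.66 nm

From Einstein's equation: KE_max = hc/λ - φ

Rearranging for λ:
hc/λ = KE_max + φ
λ = hc/(KE_max + φ)

Required photon energy:
E_photon = KE_max + φ = 2.48 + 2.99 = 5.47 eV

Required wavelength:
λ = hc/E_photon = (6.626×10⁻³⁴)(3×10⁸) / (5.47 × 1.602×10⁻¹⁹)
λ = 226.66 nm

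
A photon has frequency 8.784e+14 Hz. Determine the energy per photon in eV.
3.6328 eV

Using E = hf:

E = hf = (6.626×10⁻³⁴ J·s)(8.784e+14 Hz)
E = 3.6328 eV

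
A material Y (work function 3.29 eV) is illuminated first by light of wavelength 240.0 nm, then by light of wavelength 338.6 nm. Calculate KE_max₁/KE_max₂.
5.0475

Using Einstein's equation: KE_max = hc/λ - φ

For λ₁ = 240.0 nm:
E₁ = hc/λ₁ = 5.1660 eV
KE₁ = E₁ - φ = 5.1660 - 3.29 = 1.8760 eV

For λ₂ = 338.6 nm:
E₂ = hc/λ₂ = 3.6617 eV
KE₂ = E₂ - φ = 3.6617 - 3.29 = 0.3717 eV

Ratio: KE₁/KE₂ = 1.8760/0.3717 = 5.0475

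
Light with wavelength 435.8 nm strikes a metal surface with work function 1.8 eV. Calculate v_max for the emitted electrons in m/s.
6.0629e+05 m/s

First, find the maximum kinetic energy:
E_photon = hc/λ = 2.8450 eV
KE_max = E_photon - φ = 2.8450 - 1.8 = 1.0450 eV

Convert to Joules: KE_max = 1.0450 × 1.602×10⁻¹⁹ J = 1.6742e-19 J

Then use KE = ½mv² to find velocity:
v = √(2·KE/m) = √(2 × 1.6742e-19 J / 9.109e-31 kg)
v = 6.0629e+05 m/s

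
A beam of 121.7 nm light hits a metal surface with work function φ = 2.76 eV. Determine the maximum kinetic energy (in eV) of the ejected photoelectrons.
7.4277 eV

Using Einstein's photoelectric equation: KE_max = hf - φ = hc/λ - φ

First, calculate the photon energy:
E_photon = hc/λ = (6.626×10⁻³⁴ J·s)(3×10⁸ m/s) / (121.7×10⁻⁹ m)
E_photon = 10.1877 eV

Then, the maximum kinetic energy:
KE_max = E_photon - φ = 10.1877 eV - 2.76 eV = 7.4277 eV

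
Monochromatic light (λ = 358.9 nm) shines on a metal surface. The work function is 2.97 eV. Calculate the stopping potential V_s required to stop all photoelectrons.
0.4846 V

The stopping potential V_s satisfies: eV_s = KE_max

First, find KE_max using Einstein's equation:
E_photon = hc/λ = 3.4546 eV
KE_max = E_photon - φ = 3.4546 - 2.97 = 0.4846 eV

Since eV_s = KE_max:
V_s = KE_max/e = 0.4846 V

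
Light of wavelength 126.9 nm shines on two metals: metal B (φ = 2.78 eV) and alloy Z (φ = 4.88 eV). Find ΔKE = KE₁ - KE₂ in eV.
2.1000 eV

Using KE_max = hc/λ - φ for each metal:

Photon energy: E = hc/λ = 9.7702 eV

For metal B (φ₁ = 2.78 eV):
KE₁ = E - φ₁ = 9.7702 - 2.78 = 6.9902 eV

For alloy Z (φ₂ = 4.88 eV):
KE₂ = E - φ₂ = 9.7702 - 4.88 = 4.8902 eV

Difference:
ΔKE = KE₁ - KE₂ = 6.9902 - 4.8902 = 2.1000 eV

Note: The difference equals the difference in work functions: 4.88 - 2.78 = 2.10 eV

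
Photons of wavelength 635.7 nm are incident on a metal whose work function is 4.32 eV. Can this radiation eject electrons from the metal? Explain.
No

For photoemission, the photon energy must exceed the work function.

Photon energy: E = hc/λ = 1.9504 eV
Work function: φ = 4.32 eV

Since E_photon (1.9504 eV) < φ (4.32 eV), photoemission will NOT occur.
The threshold wavelength is λ₀ = hc/φ = 287.0 nm.
Since 635.7 nm > 287.0 nm, the photons lack sufficient energy.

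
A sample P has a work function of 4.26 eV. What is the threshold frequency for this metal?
1.0301e+15 Hz

The threshold frequency is when the photon energy equals the work function:
hf₀ = φ

Solving for f₀:
f₀ = φ/h = (4.26 eV × 1.602×10⁻¹⁹ J/eV) / (6.626×10⁻³⁴ J·s)
f₀ = 1.0301e+15 Hz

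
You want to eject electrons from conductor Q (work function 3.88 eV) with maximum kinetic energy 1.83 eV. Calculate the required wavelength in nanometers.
217.14 nm

From Einstein's equation: KE_max = hc/λ - φ

Rearranging for λ:
hc/λ = KE_max + φ
λ = hc/(KE_max + φ)

Required photon energy:
E_photon = KE_max + φ = 1.83 + 3.88 = 5.71 eV

Required wavelength:
λ = hc/E_photon = (6.626×10⁻³⁴)(3×10⁸) / (5.71 × 1.602×10⁻¹⁹)
λ = 217.14 nm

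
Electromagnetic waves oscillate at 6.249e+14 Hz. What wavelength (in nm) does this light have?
479.74 nm

Using the wave equation: c = fλ

Solving for wavelength:
λ = c/f = (3×10⁸ m/s) / (6.249e+14 Hz)
λ = 479.74 nm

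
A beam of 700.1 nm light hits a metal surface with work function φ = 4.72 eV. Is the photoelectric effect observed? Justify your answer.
No

For photoemission, the photon energy must exceed the work function.

Photon energy: E = hc/λ = 1.7709 eV
Work function: φ = 4.72 eV

Since E_photon (1.7709 eV) < φ (4.72 eV), photoemission will NOT occur.
The threshold wavelength is λ₀ = hc/φ = 262.7 nm.
Since 700.1 nm > 262.7 nm, the photons lack sufficient energy.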